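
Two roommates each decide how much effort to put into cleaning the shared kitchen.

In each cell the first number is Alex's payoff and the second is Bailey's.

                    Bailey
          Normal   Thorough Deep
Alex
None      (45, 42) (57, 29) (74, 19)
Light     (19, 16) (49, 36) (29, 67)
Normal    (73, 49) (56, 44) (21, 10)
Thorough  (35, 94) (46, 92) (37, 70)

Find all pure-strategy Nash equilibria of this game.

Pure NE: (Normal, Normal)

Mark each player's best response to every combination of opponents' strategies; a profile where every player is best-responding is a pure Nash equilibrium.
Alex against Normal: payoffs 45, 19, 73, 35 → best response Normal.
Alex against Thorough: payoffs 57, 49, 56, 46 → best response None.
Alex against Deep: payoffs 74, 29, 21, 37 → best response None.
Bailey against None: payoffs 42, 29, 19 → best response Normal.
Bailey against Light: payoffs 16, 36, 67 → best response Deep.
Bailey against Normal: payoffs 49, 44, 10 → best response Normal.
Bailey against Thorough: payoffs 94, 92, 70 → best response Normal.
Mutual best responses: (Normal, Normal).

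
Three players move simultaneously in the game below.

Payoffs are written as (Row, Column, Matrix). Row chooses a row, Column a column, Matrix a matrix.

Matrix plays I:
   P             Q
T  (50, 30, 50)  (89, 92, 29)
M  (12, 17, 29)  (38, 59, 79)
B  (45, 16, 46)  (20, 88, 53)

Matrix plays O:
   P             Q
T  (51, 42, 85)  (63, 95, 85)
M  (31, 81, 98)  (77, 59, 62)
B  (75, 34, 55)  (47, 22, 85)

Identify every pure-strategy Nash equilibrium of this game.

The unique pure-strategy Nash equilibrium is (B, P, O).

Row against (P, I): payoffs 50, 12, 45 → best response T.
Row against (P, O): payoffs 51, 31, 75 → best response B.
Row against (Q, I): payoffs 89, 38, 20 → best response T.
Row against (Q, O): payoffs 63, 77, 47 → best response M.
Column against (T, I): payoffs 30, 92 → best response Q.
Column against (T, O): payoffs 42, 95 → best response Q.
Column against (M, I): payoffs 17, 59 → best response Q.
Column against (M, O): payoffs 81, 59 → best response P.
Column against (B, I): payoffs 16, 88 → best response Q.
Column against (B, O): payoffs 34, 22 → best response P.
Matrix against (T, P): payoffs 50, 85 → best response O.
Matrix against (T, Q): payoffs 29, 85 → best response O.
Matrix against (M, P): payoffs 29, 98 → best response O.
Matrix against (M, Q): payoffs 79, 62 → best response I.
Matrix against (B, P): payoffs 46, 55 → best response O.
Matrix against (B, Q): payoffs 53, 85 → best response O.
Mutual best responses: (B, P, O).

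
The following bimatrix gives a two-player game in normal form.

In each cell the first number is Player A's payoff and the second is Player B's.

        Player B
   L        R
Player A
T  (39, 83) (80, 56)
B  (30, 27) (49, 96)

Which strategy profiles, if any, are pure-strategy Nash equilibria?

(T, L)

(T, L): Player A gets 39, best alternative 30; Player B gets 83, best alternative 56. No profitable deviation — NE.
(T, R): Player B can switch to L (56 → 83). Not NE.
(B, L): Player A can switch to T (30 → 39). Not NE.
(B, R): Player A can switch to T (49 → 80). Not NE.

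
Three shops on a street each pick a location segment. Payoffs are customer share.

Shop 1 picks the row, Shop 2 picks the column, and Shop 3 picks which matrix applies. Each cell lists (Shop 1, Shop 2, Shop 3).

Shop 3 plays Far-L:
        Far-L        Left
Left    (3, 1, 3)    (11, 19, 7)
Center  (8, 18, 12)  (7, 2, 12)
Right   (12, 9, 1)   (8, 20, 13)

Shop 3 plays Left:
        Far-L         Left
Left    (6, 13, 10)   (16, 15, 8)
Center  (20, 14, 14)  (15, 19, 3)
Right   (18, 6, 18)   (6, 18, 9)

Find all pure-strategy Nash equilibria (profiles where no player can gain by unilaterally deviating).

For each strategy profile, look for a profitable unilateral deviation.
(Left, Far-L, Far-L): Shop 1 can switch to Center (3 → 8). Not NE.
(Left, Far-L, Left): Shop 1 can switch to Center (6 → 20). Not NE.
(Left, Left, Far-L): Shop 3 can switch to Left (7 → 8). Not NE.
(Left, Left, Left): Shop 1 gets 16, best alternative 15; Shop 2 gets 15, best alternative 13; Shop 3 gets 8, best alternative 7. No profitable deviation — NE.
(Center, Far-L, Far-L): Shop 1 can switch to Right (8 → 12). Not NE.
(Center, Far-L, Left): Shop 2 can switch to Left (14 → 19). Not NE.
(Center, Left, Far-L): Shop 1 can switch to Left (7 → 11). Not NE.
(Center, Left, Left): Shop 1 can switch to Left (15 → 16). Not NE.
(Right, Far-L, Far-L): Shop 2 can switch to Left (9 → 20). Not NE.
(Right, Far-L, Left): Shop 1 can switch to Center (18 → 20). Not NE.
(Right, Left, Far-L): Shop 1 can switch to Left (8 → 11). Not NE.
(The remaining 1 profile has a profitable deviation by the same check.)

(Left, Left, Left)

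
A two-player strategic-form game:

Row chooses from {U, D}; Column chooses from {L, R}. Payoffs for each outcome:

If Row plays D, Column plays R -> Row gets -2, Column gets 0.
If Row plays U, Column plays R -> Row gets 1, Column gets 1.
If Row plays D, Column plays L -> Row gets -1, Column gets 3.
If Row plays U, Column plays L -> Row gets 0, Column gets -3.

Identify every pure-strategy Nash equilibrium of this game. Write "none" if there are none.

Pure NE: (U, R)

For each player, find the best response to each opponent profile; mutual best responses are the pure NE.
Row against L: payoffs 0, -1 → best response U.
Row against R: payoffs 1, -2 → best response U.
Column against U: payoffs -3, 1 → best response R.
Column against D: payoffs 3, 0 → best response L.
Mutual best responses: (U, R).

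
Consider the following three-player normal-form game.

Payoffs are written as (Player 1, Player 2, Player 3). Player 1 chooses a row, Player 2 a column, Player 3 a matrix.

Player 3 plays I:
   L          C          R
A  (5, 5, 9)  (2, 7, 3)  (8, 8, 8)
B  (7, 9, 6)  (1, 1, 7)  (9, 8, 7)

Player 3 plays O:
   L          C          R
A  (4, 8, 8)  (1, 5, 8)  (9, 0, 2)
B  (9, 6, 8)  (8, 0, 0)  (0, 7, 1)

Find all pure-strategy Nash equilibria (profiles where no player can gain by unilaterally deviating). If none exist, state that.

This game has no pure Nash equilibrium.

Player 1 against (L, I): payoffs 5, 7 → best response B.
Player 1 against (L, O): payoffs 4, 9 → best response B.
Player 1 against (C, I): payoffs 2, 1 → best response A.
Player 1 against (C, O): payoffs 1, 8 → best response B.
Player 1 against (R, I): payoffs 8, 9 → best response B.
Player 1 against (R, O): payoffs 9, 0 → best response A.
Player 2 against (A, I): payoffs 5, 7, 8 → best response R.
Player 2 against (A, O): payoffs 8, 5, 0 → best response L.
Player 2 against (B, I): payoffs 9, 1, 8 → best response L.
Player 2 against (B, O): payoffs 6, 0, 7 → best response R.
Player 3 against (A, L): payoffs 9, 8 → best response I.
Player 3 against (A, C): payoffs 3, 8 → best response O.
Player 3 against (A, R): payoffs 8, 2 → best response I.
Player 3 against (B, L): payoffs 6, 8 → best response O.
Player 3 against (B, C): payoffs 7, 0 → best response I.
Player 3 against (B, R): payoffs 7, 1 → best response I.
No profile is a mutual best response for all players.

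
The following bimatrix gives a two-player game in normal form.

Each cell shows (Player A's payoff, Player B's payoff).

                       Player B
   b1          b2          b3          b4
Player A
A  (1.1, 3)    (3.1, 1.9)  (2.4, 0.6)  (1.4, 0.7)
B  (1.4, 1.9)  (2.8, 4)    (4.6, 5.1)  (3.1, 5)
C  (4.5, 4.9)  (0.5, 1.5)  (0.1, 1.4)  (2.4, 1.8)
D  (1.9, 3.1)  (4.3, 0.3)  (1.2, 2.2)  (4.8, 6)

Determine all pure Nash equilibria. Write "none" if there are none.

The pure Nash equilibria are (B, b3), (C, b1), (D, b4).

Player A against b1: payoffs 1.1, 1.4, 4.5, 1.9 → best response C.
Player A against b2: payoffs 3.1, 2.8, 0.5, 4.3 → best response D.
Player A against b3: payoffs 2.4, 4.6, 0.1, 1.2 → best response B.
Player A against b4: payoffs 1.4, 3.1, 2.4, 4.8 → best response D.
Player B against A: payoffs 3, 1.9, 0.6, 0.7 → best response b1.
Player B against B: payoffs 1.9, 4, 5.1, 5 → best response b3.
Player B against C: payoffs 4.9, 1.5, 1.4, 1.8 → best response b1.
Player B against D: payoffs 3.1, 0.3, 2.2, 6 → best response b4.
Mutual best responses: (B, b3); (C, b1); (D, b4).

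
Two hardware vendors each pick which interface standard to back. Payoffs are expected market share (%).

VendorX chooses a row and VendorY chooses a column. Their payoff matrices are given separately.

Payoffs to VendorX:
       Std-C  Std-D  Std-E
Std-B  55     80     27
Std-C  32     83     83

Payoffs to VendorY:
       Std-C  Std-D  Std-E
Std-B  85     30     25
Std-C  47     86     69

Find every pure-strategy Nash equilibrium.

(Std-B, Std-C): VendorX gets 55, best alternative 32; VendorY gets 85, best alternative 30. No profitable deviation — NE.
(Std-B, Std-D): VendorX can switch to Std-C (80 → 83). Not NE.
(Std-B, Std-E): VendorX can switch to Std-C (27 → 83). Not NE.
(Std-C, Std-C): VendorX can switch to Std-B (32 → 55). Not NE.
(Std-C, Std-D): VendorX gets 83, best alternative 80; VendorY gets 86, best alternative 69. No profitable deviation — NE.
(Std-C, Std-E): VendorY can switch to Std-D (69 → 86). Not NE.

Pure-strategy Nash equilibria: (Std-B, Std-C) and (Std-C, Std-D)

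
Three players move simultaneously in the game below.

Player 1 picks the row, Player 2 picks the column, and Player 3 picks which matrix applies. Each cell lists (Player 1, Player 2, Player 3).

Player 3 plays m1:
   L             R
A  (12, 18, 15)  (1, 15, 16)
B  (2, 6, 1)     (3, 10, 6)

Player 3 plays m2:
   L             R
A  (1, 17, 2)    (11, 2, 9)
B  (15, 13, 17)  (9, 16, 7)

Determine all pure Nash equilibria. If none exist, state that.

The unique pure-strategy Nash equilibrium is (A, L, m1).

Player 1 against (L, m1): payoffs 12, 2 → best response A.
Player 1 against (L, m2): payoffs 1, 15 → best response B.
Player 1 against (R, m1): payoffs 1, 3 → best response B.
Player 1 against (R, m2): payoffs 11, 9 → best response A.
Player 2 against (A, m1): payoffs 18, 15 → best response L.
Player 2 against (A, m2): payoffs 17, 2 → best response L.
Player 2 against (B, m1): payoffs 6, 10 → best response R.
Player 2 against (B, m2): payoffs 13, 16 → best response R.
Player 3 against (A, L): payoffs 15, 2 → best response m1.
Player 3 against (A, R): payoffs 16, 9 → best response m1.
Player 3 against (B, L): payoffs 1, 17 → best response m2.
Player 3 against (B, R): payoffs 6, 7 → best response m2.
Mutual best responses: (A, L, m1).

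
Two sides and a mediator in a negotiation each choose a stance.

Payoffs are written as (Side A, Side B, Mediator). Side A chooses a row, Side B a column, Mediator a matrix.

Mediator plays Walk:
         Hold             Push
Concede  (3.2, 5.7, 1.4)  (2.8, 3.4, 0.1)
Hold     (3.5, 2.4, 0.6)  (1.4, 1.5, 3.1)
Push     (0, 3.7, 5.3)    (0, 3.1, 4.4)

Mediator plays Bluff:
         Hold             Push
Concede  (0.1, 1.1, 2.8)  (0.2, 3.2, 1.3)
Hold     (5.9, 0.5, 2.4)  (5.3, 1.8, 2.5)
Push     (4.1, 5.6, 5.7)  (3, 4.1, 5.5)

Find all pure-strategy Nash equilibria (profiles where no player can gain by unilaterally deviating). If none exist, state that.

Mark each player's best response to every combination of opponents' strategies; a profile where every player is best-responding is a pure Nash equilibrium.
Side A against (Hold, Walk): payoffs 3.2, 3.5, 0 → best response Hold.
Side A against (Hold, Bluff): payoffs 0.1, 5.9, 4.1 → best response Hold.
Side A against (Push, Walk): payoffs 2.8, 1.4, 0 → best response Concede.
Side A against (Push, Bluff): payoffs 0.2, 5.3, 3 → best response Hold.
Side B against (Concede, Walk): payoffs 5.7, 3.4 → best response Hold.
Side B against (Concede, Bluff): payoffs 1.1, 3.2 → best response Push.
Side B against (Hold, Walk): payoffs 2.4, 1.5 → best response Hold.
Side B against (Hold, Bluff): payoffs 0.5, 1.8 → best response Push.
Side B against (Push, Walk): payoffs 3.7, 3.1 → best response Hold.
Side B against (Push, Bluff): payoffs 5.6, 4.1 → best response Hold.
Mediator against (Concede, Hold): payoffs 1.4, 2.8 → best response Bluff.
Mediator against (Concede, Push): payoffs 0.1, 1.3 → best response Bluff.
Mediator against (Hold, Hold): payoffs 0.6, 2.4 → best response Bluff.
Mediator against (Hold, Push): payoffs 3.1, 2.5 → best response Walk.
Mediator against (Push, Hold): payoffs 5.3, 5.7 → best response Bluff.
Mediator against (Push, Push): payoffs 4.4, 5.5 → best response Bluff.
No profile is a mutual best response for all players.

This game has no pure Nash equilibrium.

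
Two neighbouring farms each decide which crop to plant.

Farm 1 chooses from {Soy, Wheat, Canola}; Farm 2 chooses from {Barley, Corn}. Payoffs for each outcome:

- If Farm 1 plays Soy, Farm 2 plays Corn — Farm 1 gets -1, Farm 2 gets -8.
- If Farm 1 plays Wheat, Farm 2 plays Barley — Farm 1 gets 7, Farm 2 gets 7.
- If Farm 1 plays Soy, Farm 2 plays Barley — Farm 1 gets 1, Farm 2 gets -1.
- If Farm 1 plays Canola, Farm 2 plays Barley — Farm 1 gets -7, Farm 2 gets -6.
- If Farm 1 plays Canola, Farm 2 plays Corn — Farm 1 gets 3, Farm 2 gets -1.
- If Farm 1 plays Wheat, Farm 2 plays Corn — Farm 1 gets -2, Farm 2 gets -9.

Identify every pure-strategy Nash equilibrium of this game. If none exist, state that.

Pure-strategy Nash equilibria: (Wheat, Barley), (Canola, Corn)

For each strategy profile, look for a profitable unilateral deviation.
(Soy, Barley): Farm 1 can switch to Wheat (1 → 7). Not NE.
(Soy, Corn): Farm 1 can switch to Canola (-1 → 3). Not NE.
(Wheat, Barley): Farm 1 gets 7, best alternative 1; Farm 2 gets 7, best alternative -9. No profitable deviation — NE.
(Wheat, Corn): Farm 1 can switch to Soy (-2 → -1). Not NE.
(Canola, Barley): Farm 1 can switch to Soy (-7 → 1). Not NE.
(Canola, Corn): Farm 1 gets 3, best alternative -1; Farm 2 gets -1, best alternative -6. No profitable deviation — NE.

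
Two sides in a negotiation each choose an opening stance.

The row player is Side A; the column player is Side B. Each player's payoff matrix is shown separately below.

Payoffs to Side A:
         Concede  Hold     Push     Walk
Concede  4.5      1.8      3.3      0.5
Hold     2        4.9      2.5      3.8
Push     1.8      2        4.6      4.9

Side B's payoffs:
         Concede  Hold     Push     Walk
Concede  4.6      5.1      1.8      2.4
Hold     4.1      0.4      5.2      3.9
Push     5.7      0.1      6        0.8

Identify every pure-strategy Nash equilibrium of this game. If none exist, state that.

(Concede, Concede): Side B can switch to Hold (4.6 → 5.1). Not NE.
(Concede, Hold): Side A can switch to Hold (1.8 → 4.9). Not NE.
(Concede, Push): Side A can switch to Push (3.3 → 4.6). Not NE.
(Concede, Walk): Side A can switch to Hold (0.5 → 3.8). Not NE.
(Hold, Concede): Side A can switch to Concede (2 → 4.5). Not NE.
(Hold, Hold): Side B can switch to Concede (0.4 → 4.1). Not NE.
(Push, Push): Side A gets 4.6, best alternative 3.3; Side B gets 6, best alternative 5.7. No profitable deviation — NE.
(The remaining 5 profiles each have a profitable deviation by the same check.)

The unique pure-strategy Nash equilibrium is (Push, Push).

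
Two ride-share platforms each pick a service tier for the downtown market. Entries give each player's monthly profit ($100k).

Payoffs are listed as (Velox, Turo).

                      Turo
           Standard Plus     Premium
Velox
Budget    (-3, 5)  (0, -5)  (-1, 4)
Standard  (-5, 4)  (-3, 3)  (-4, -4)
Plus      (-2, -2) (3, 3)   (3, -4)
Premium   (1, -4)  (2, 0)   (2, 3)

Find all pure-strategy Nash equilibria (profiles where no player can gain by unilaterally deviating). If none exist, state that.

The unique pure-strategy Nash equilibrium is (Plus, Plus).

Check each profile: it is a Nash equilibrium iff no player can strictly gain by switching unilaterally.
(Budget, Standard): Velox can switch to Plus (-3 → -2). Not NE.
(Budget, Plus): Velox can switch to Plus (0 → 3). Not NE.
(Budget, Premium): Velox can switch to Plus (-1 → 3). Not NE.
(Standard, Standard): Velox can switch to Budget (-5 → -3). Not NE.
(Standard, Plus): Velox can switch to Budget (-3 → 0). Not NE.
(Standard, Premium): Velox can switch to Budget (-4 → -1). Not NE.
(Plus, Standard): Velox can switch to Premium (-2 → 1). Not NE.
(Plus, Plus): Velox gets 3, best alternative 2; Turo gets 3, best alternative -2. No profitable deviation — NE.
(Plus, Premium): Turo can switch to Standard (-4 → -2). Not NE.
(Premium, Standard): Turo can switch to Plus (-4 → 0). Not NE.
(Premium, Plus): Velox can switch to Plus (2 → 3). Not NE.
(The remaining 1 profile has a profitable deviation by the same check.)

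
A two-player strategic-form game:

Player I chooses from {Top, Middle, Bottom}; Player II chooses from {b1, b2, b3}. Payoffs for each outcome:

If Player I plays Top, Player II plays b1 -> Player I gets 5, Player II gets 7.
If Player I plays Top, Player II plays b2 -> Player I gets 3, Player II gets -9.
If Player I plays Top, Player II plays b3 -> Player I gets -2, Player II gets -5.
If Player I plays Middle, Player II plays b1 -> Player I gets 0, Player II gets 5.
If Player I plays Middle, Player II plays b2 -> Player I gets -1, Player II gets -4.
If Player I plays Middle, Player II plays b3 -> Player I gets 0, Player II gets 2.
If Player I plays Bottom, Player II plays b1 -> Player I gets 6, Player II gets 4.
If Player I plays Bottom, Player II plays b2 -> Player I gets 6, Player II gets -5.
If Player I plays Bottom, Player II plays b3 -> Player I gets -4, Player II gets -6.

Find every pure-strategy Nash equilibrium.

Check each profile: it is a Nash equilibrium iff no player can strictly gain by switching unilaterally.
(Top, b1): Player I can switch to Bottom (5 → 6). Not NE.
(Top, b2): Player I can switch to Bottom (3 → 6). Not NE.
(Top, b3): Player I can switch to Middle (-2 → 0). Not NE.
(Middle, b1): Player I can switch to Top (0 → 5). Not NE.
(Middle, b2): Player I can switch to Top (-1 → 3). Not NE.
(Middle, b3): Player II can switch to b1 (2 → 5). Not NE.
(Bottom, b1): Player I gets 6, best alternative 5; Player II gets 4, best alternative -5. No profitable deviation — NE.
(Bottom, b2): Player II can switch to b1 (-5 → 4). Not NE.
(Bottom, b3): Player I can switch to Top (-4 → -2). Not NE.

Pure NE: (Bottom, b1)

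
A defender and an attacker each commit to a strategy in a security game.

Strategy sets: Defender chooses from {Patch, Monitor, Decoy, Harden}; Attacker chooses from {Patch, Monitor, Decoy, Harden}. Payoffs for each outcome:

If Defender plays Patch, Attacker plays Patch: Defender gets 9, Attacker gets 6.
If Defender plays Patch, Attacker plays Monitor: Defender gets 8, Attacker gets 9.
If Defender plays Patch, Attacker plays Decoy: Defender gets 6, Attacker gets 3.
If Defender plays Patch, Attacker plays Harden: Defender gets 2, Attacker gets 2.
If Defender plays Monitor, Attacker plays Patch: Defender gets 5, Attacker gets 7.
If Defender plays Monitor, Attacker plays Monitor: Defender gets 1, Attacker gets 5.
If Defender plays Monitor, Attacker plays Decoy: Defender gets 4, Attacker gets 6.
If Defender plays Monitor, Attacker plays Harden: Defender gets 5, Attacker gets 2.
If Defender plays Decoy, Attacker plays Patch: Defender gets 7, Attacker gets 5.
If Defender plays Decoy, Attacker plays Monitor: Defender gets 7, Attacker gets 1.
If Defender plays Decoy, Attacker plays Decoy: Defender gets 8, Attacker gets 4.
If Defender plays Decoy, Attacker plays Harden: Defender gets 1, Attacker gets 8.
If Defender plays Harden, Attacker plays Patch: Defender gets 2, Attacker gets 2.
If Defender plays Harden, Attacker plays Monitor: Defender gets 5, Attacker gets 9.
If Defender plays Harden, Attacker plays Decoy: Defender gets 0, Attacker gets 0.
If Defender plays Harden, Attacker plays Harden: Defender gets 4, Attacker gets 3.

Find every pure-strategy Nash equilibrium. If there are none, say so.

Check each profile: it is a Nash equilibrium iff no player can strictly gain by switching unilaterally.
(Patch, Patch): Attacker can switch to Monitor (6 → 9). Not NE.
(Patch, Monitor): Defender gets 8, best alternative 7; Attacker gets 9, best alternative 6. No profitable deviation — NE.
(Patch, Decoy): Defender can switch to Decoy (6 → 8). Not NE.
(Patch, Harden): Defender can switch to Monitor (2 → 5). Not NE.
(Monitor, Patch): Defender can switch to Patch (5 → 9). Not NE.
(Monitor, Monitor): Defender can switch to Patch (1 → 8). Not NE.
(Monitor, Decoy): Defender can switch to Patch (4 → 6). Not NE.
(The remaining 9 profiles each have a profitable deviation by the same check.)

Pure NE: (Patch, Monitor)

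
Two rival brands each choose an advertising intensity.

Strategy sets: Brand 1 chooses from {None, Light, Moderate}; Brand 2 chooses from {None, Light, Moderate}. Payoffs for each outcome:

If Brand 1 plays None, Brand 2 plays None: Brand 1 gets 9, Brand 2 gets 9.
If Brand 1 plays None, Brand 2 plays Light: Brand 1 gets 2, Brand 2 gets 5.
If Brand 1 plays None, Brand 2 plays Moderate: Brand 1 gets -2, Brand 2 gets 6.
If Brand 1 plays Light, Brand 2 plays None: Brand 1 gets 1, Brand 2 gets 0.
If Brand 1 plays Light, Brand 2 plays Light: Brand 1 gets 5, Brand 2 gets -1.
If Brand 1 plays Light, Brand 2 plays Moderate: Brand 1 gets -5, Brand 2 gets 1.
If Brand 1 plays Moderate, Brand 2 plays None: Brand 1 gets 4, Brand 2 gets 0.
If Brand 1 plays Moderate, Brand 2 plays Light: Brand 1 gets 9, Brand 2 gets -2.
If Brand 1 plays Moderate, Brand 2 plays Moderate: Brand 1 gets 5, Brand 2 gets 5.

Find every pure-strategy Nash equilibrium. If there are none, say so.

Brand 1 against None: payoffs 9, 1, 4 → best response None.
Brand 1 against Light: payoffs 2, 5, 9 → best response Moderate.
Brand 1 against Moderate: payoffs -2, -5, 5 → best response Moderate.
Brand 2 against None: payoffs 9, 5, 6 → best response None.
Brand 2 against Light: payoffs 0, -1, 1 → best response Moderate.
Brand 2 against Moderate: payoffs 0, -2, 5 → best response Moderate.
Mutual best responses: (None, None); (Moderate, Moderate).

(None, None); (Moderate, Moderate)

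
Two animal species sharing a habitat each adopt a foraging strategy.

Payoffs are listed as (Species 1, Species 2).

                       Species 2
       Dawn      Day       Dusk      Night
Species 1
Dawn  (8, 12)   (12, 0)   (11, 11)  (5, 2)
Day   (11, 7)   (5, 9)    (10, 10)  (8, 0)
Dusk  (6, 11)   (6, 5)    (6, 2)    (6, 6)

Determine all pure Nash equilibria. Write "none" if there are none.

none

For each player, find the best response to each opponent profile; mutual best responses are the pure NE.
Species 1 against Dawn: payoffs 8, 11, 6 → best response Day.
Species 1 against Day: payoffs 12, 5, 6 → best response Dawn.
Species 1 against Dusk: payoffs 11, 10, 6 → best response Dawn.
Species 1 against Night: payoffs 5, 8, 6 → best response Day.
Species 2 against Dawn: payoffs 12, 0, 11, 2 → best response Dawn.
Species 2 against Day: payoffs 7, 9, 10, 0 → best response Dusk.
Species 2 against Dusk: payoffs 11, 5, 2, 6 → best response Dawn.
No profile is a mutual best response for all players.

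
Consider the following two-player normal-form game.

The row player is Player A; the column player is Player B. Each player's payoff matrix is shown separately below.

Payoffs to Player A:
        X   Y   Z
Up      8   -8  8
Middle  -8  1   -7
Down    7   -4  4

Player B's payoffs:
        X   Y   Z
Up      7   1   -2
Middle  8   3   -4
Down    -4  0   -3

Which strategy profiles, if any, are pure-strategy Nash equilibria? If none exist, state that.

Player A against X: payoffs 8, -8, 7 → best response Up.
Player A against Y: payoffs -8, 1, -4 → best response Middle.
Player A against Z: payoffs 8, -7, 4 → best response Up.
Player B against Up: payoffs 7, 1, -2 → best response X.
Player B against Middle: payoffs 8, 3, -4 → best response X.
Player B against Down: payoffs -4, 0, -3 → best response Y.
Mutual best responses: (Up, X).

(Up, X)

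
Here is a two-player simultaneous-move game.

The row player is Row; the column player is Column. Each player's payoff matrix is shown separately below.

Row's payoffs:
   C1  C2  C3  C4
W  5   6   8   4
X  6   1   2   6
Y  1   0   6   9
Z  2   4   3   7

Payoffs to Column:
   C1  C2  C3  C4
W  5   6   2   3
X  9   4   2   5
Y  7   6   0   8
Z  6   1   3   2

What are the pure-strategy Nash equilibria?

Pure-strategy Nash equilibria: (W, C2); (X, C1); (Y, C4)

(W, C1): Row can switch to X (5 → 6). Not NE.
(W, C2): Row gets 6, best alternative 4; Column gets 6, best alternative 5. No profitable deviation — NE.
(W, C3): Column can switch to C1 (2 → 5). Not NE.
(W, C4): Row can switch to X (4 → 6). Not NE.
(X, C1): Row gets 6, best alternative 5; Column gets 9, best alternative 5. No profitable deviation — NE.
(X, C2): Row can switch to W (1 → 6). Not NE.
(X, C3): Row can switch to W (2 → 8). Not NE.
(X, C4): Row can switch to Y (6 → 9). Not NE.
(Y, C1): Row can switch to W (1 → 5). Not NE.
(Y, C2): Row can switch to W (0 → 6). Not NE.
(Y, C3): Row can switch to W (6 → 8). Not NE.
(Y, C4): Row gets 9, best alternative 7; Column gets 8, best alternative 7. No profitable deviation — NE.
(Z, C1): Row can switch to W (2 → 5). Not NE.
(Z, C2): Row can switch to W (4 → 6). Not NE.
(Z, C3): Row can switch to W (3 → 8). Not NE.
(The remaining 1 profile has a profitable deviation by the same check.)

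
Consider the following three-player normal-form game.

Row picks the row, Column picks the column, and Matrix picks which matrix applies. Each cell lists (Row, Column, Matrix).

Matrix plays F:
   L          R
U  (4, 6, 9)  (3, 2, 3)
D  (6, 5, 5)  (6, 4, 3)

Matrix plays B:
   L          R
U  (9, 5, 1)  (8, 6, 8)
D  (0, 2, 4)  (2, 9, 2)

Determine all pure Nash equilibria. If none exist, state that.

(U, R, B); (D, L, F)

(U, L, F): Row can switch to D (4 → 6). Not NE.
(U, L, B): Column can switch to R (5 → 6). Not NE.
(U, R, F): Row can switch to D (3 → 6). Not NE.
(U, R, B): Row gets 8, best alternative 2; Column gets 6, best alternative 5; Matrix gets 8, best alternative 3. No profitable deviation — NE.
(D, L, F): Row gets 6, best alternative 4; Column gets 5, best alternative 4; Matrix gets 5, best alternative 4. No profitable deviation — NE.
(D, L, B): Row can switch to U (0 → 9). Not NE.
(D, R, F): Column can switch to L (4 → 5). Not NE.
(D, R, B): Row can switch to U (2 → 8). Not NE.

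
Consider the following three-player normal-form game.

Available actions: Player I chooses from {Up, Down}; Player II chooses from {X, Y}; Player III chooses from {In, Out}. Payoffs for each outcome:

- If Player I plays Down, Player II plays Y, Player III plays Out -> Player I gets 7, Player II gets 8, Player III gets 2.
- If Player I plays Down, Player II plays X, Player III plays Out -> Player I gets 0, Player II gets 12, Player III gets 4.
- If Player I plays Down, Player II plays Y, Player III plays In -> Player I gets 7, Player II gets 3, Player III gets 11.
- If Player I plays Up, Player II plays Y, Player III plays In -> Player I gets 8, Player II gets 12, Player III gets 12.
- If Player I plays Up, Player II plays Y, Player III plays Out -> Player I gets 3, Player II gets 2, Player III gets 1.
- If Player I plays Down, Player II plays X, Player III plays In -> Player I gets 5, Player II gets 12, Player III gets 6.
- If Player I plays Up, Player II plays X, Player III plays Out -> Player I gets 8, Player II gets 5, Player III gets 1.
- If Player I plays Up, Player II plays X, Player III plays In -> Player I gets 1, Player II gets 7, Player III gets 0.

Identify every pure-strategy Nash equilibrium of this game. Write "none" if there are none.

For each strategy profile, look for a profitable unilateral deviation.
(Up, X, In): Player I can switch to Down (1 → 5). Not NE.
(Up, X, Out): Player I gets 8, best alternative 0; Player II gets 5, best alternative 2; Player III gets 1, best alternative 0. No profitable deviation — NE.
(Up, Y, In): Player I gets 8, best alternative 7; Player II gets 12, best alternative 7; Player III gets 12, best alternative 1. No profitable deviation — NE.
(Up, Y, Out): Player I can switch to Down (3 → 7). Not NE.
(Down, X, In): Player I gets 5, best alternative 1; Player II gets 12, best alternative 3; Player III gets 6, best alternative 4. No profitable deviation — NE.
(Down, X, Out): Player I can switch to Up (0 → 8). Not NE.
(Down, Y, In): Player I can switch to Up (7 → 8). Not NE.
(Down, Y, Out): Player II can switch to X (8 → 12). Not NE.

Pure-strategy Nash equilibria: (Up, X, Out); (Up, Y, In); (Down, X, In)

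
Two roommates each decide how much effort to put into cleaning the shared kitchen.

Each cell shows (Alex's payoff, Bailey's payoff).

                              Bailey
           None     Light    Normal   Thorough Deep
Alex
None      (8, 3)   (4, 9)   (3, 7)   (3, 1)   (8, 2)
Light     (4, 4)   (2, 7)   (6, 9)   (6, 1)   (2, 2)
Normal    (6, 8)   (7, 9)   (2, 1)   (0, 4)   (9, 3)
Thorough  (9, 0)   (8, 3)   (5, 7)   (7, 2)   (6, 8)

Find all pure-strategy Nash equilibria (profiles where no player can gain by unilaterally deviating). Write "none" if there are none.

Pure NE: (Light, Normal)

Alex against None: payoffs 8, 4, 6, 9 → best response Thorough.
Alex against Light: payoffs 4, 2, 7, 8 → best response Thorough.
Alex against Normal: payoffs 3, 6, 2, 5 → best response Light.
Alex against Thorough: payoffs 3, 6, 0, 7 → best response Thorough.
Alex against Deep: payoffs 8, 2, 9, 6 → best response Normal.
Bailey against None: payoffs 3, 9, 7, 1, 2 → best response Light.
Bailey against Light: payoffs 4, 7, 9, 1, 2 → best response Normal.
Bailey against Normal: payoffs 8, 9, 1, 4, 3 → best response Light.
Bailey against Thorough: payoffs 0, 3, 7, 2, 8 → best response Deep.
Mutual best responses: (Light, Normal).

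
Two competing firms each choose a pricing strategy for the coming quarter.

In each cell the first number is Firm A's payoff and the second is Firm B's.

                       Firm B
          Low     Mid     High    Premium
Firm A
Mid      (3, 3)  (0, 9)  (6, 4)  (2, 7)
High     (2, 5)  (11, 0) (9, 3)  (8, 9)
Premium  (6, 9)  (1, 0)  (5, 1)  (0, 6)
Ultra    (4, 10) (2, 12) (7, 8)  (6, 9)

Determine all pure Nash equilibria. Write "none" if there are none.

(High, Premium); (Premium, Low)

Firm A against Low: payoffs 3, 2, 6, 4 → best response Premium.
Firm A against Mid: payoffs 0, 11, 1, 2 → best response High.
Firm A against High: payoffs 6, 9, 5, 7 → best response High.
Firm A against Premium: payoffs 2, 8, 0, 6 → best response High.
Firm B against Mid: payoffs 3, 9, 4, 7 → best response Mid.
Firm B against High: payoffs 5, 0, 3, 9 → best response Premium.
Firm B against Premium: payoffs 9, 0, 1, 6 → best response Low.
Firm B against Ultra: payoffs 10, 12, 8, 9 → best response Mid.
Mutual best responses: (High, Premium); (Premium, Low).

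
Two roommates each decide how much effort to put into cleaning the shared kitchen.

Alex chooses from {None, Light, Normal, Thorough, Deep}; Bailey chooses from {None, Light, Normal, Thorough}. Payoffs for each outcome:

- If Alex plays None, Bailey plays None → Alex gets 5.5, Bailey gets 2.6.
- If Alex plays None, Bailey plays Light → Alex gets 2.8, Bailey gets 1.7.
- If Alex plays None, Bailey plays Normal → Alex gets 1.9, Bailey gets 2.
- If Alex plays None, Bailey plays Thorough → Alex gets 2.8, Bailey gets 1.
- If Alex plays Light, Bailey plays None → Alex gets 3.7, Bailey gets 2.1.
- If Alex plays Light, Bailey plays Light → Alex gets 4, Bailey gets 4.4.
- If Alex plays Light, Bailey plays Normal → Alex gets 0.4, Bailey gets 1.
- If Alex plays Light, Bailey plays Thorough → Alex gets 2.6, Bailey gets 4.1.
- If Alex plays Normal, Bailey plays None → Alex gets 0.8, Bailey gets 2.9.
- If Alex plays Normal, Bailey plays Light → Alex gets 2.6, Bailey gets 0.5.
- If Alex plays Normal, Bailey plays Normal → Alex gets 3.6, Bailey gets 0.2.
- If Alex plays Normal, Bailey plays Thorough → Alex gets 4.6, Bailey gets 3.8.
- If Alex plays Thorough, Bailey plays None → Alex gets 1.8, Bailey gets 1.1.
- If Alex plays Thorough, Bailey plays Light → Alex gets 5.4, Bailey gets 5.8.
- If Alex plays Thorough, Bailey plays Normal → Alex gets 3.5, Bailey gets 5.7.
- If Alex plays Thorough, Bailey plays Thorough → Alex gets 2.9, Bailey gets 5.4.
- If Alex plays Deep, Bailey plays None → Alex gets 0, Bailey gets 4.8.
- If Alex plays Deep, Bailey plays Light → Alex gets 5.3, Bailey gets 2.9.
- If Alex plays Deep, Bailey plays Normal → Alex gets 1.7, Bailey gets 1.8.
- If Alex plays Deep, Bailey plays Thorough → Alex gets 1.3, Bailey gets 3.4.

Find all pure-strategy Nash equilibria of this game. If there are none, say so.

(None, None): Alex gets 5.5, best alternative 3.7; Bailey gets 2.6, best alternative 2. No profitable deviation — NE.
(None, Light): Alex can switch to Light (2.8 → 4). Not NE.
(None, Normal): Alex can switch to Normal (1.9 → 3.6). Not NE.
(None, Thorough): Alex can switch to Normal (2.8 → 4.6). Not NE.
(Light, None): Alex can switch to None (3.7 → 5.5). Not NE.
(Light, Light): Alex can switch to Thorough (4 → 5.4). Not NE.
(Light, Normal): Alex can switch to None (0.4 → 1.9). Not NE.
(Light, Thorough): Alex can switch to None (2.6 → 2.8). Not NE.
(Normal, None): Alex can switch to None (0.8 → 5.5). Not NE.
(Normal, Light): Alex can switch to None (2.6 → 2.8). Not NE.
(Normal, Normal): Bailey can switch to None (0.2 → 2.9). Not NE.
(Normal, Thorough): Alex gets 4.6, best alternative 2.9; Bailey gets 3.8, best alternative 2.9. No profitable deviation — NE.
(Thorough, None): Alex can switch to None (1.8 → 5.5). Not NE.
(Thorough, Light): Alex gets 5.4, best alternative 5.3; Bailey gets 5.8, best alternative 5.7. No profitable deviation — NE.
(Thorough, Normal): Alex can switch to Normal (3.5 → 3.6). Not NE.
(The remaining 5 profiles each have a profitable deviation by the same check.)

(None, None) and (Normal, Thorough) and (Thorough, Light)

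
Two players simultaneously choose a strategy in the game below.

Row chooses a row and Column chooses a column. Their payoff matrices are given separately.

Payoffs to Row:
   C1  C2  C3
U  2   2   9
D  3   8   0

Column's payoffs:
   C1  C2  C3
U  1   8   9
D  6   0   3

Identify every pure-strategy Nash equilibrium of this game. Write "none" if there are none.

Check each profile: it is a Nash equilibrium iff no player can strictly gain by switching unilaterally.
(U, C1): Row can switch to D (2 → 3). Not NE.
(U, C2): Row can switch to D (2 → 8). Not NE.
(U, C3): Row gets 9, best alternative 0; Column gets 9, best alternative 8. No profitable deviation — NE.
(D, C1): Row gets 3, best alternative 2; Column gets 6, best alternative 3. No profitable deviation — NE.
(D, C2): Column can switch to C1 (0 → 6). Not NE.
(D, C3): Row can switch to U (0 → 9). Not NE.

(U, C3), (D, C1)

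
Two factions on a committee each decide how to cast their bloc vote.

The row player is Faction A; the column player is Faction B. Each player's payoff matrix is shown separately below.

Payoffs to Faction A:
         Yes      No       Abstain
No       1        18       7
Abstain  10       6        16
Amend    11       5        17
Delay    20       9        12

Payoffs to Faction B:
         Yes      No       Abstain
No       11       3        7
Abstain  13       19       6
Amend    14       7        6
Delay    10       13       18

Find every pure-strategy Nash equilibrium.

No pure-strategy Nash equilibrium.

(No, Yes): Faction A can switch to Abstain (1 → 10). Not NE.
(No, No): Faction B can switch to Yes (3 → 11). Not NE.
(No, Abstain): Faction A can switch to Abstain (7 → 16). Not NE.
(Abstain, Yes): Faction A can switch to Amend (10 → 11). Not NE.
(Abstain, No): Faction A can switch to No (6 → 18). Not NE.
(Abstain, Abstain): Faction A can switch to Amend (16 → 17). Not NE.
(Amend, Yes): Faction A can switch to Delay (11 → 20). Not NE.
(Amend, No): Faction A can switch to No (5 → 18). Not NE.
(The remaining 4 profiles each have a profitable deviation by the same check.)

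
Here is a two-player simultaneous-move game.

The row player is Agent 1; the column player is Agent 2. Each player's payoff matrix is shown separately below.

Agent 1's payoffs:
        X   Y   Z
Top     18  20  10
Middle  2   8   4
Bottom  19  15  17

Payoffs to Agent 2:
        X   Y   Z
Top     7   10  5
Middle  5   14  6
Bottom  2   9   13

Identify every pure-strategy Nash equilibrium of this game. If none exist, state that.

(Top, Y), (Bottom, Z)

Agent 1 against X: payoffs 18, 2, 19 → best response Bottom.
Agent 1 against Y: payoffs 20, 8, 15 → best response Top.
Agent 1 against Z: payoffs 10, 4, 17 → best response Bottom.
Agent 2 against Top: payoffs 7, 10, 5 → best response Y.
Agent 2 against Middle: payoffs 5, 14, 6 → best response Y.
Agent 2 against Bottom: payoffs 2, 9, 13 → best response Z.
Mutual best responses: (Top, Y); (Bottom, Z).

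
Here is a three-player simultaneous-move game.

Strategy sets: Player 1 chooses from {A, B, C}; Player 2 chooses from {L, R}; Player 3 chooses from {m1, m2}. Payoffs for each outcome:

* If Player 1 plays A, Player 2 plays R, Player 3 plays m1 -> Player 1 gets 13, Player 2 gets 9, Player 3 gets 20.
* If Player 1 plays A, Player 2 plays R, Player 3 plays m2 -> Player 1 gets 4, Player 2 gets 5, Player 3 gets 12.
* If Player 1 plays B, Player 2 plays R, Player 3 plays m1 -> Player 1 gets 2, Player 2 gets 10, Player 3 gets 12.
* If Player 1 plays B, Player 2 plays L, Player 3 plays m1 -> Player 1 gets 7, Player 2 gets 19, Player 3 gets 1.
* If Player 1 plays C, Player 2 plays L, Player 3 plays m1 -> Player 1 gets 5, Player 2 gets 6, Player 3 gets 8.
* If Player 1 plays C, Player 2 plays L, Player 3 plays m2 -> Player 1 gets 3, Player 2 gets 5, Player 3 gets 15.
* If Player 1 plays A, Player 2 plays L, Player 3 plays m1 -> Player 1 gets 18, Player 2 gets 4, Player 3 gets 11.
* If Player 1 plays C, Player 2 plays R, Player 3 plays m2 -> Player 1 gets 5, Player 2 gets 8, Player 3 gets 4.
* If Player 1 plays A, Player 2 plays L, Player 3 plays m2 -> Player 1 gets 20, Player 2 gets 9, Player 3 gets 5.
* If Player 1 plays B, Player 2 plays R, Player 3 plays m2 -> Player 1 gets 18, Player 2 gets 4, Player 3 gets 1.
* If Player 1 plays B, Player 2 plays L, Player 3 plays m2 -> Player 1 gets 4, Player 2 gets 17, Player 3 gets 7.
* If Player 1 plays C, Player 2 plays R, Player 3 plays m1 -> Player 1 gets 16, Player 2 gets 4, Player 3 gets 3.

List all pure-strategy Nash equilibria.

Player 1 against (L, m1): payoffs 18, 7, 5 → best response A.
Player 1 against (L, m2): payoffs 20, 4, 3 → best response A.
Player 1 against (R, m1): payoffs 13, 2, 16 → best response C.
Player 1 against (R, m2): payoffs 4, 18, 5 → best response B.
Player 2 against (A, m1): payoffs 4, 9 → best response R.
Player 2 against (A, m2): payoffs 9, 5 → best response L.
Player 2 against (B, m1): payoffs 19, 10 → best response L.
Player 2 against (B, m2): payoffs 17, 4 → best response L.
Player 2 against (C, m1): payoffs 6, 4 → best response L.
Player 2 against (C, m2): payoffs 5, 8 → best response R.
Player 3 against (A, L): payoffs 11, 5 → best response m1.
Player 3 against (A, R): payoffs 20, 12 → best response m1.
Player 3 against (B, L): payoffs 1, 7 → best response m2.
Player 3 against (B, R): payoffs 12, 1 → best response m1.
Player 3 against (C, L): payoffs 8, 15 → best response m2.
Player 3 against (C, R): payoffs 3, 4 → best response m2.
No profile is a mutual best response for all players.

No pure-strategy Nash equilibrium.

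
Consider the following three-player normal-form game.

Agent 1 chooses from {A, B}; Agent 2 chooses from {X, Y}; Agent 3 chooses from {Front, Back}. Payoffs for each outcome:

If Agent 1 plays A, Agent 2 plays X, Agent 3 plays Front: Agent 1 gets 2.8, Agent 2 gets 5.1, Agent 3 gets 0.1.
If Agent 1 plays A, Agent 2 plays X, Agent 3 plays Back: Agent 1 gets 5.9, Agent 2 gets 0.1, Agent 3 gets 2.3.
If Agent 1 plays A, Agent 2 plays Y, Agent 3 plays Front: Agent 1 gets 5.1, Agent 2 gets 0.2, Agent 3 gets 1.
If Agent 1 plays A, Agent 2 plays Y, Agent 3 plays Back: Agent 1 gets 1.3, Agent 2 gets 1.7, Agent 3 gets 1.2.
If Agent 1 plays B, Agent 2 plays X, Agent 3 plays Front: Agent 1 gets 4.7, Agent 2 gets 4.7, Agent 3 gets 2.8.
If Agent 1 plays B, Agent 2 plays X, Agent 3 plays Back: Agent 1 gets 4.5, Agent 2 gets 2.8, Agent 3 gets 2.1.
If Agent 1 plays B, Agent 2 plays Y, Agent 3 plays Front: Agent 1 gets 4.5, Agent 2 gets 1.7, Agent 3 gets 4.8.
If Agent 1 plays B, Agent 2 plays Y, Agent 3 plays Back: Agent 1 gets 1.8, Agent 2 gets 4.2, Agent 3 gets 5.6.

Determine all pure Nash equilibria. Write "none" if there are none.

(A, X, Front): Agent 1 can switch to B (2.8 → 4.7). Not NE.
(A, X, Back): Agent 2 can switch to Y (0.1 → 1.7). Not NE.
(A, Y, Front): Agent 2 can switch to X (0.2 → 5.1). Not NE.
(A, Y, Back): Agent 1 can switch to B (1.3 → 1.8). Not NE.
(B, X, Front): Agent 1 gets 4.7, best alternative 2.8; Agent 2 gets 4.7, best alternative 1.7; Agent 3 gets 2.8, best alternative 2.1. No profitable deviation — NE.
(B, X, Back): Agent 1 can switch to A (4.5 → 5.9). Not NE.
(B, Y, Front): Agent 1 can switch to A (4.5 → 5.1). Not NE.
(B, Y, Back): Agent 1 gets 1.8, best alternative 1.3; Agent 2 gets 4.2, best alternative 2.8; Agent 3 gets 5.6, best alternative 4.8. No profitable deviation — NE.

Pure-strategy Nash equilibria: (B, X, Front); (B, Y, Back)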